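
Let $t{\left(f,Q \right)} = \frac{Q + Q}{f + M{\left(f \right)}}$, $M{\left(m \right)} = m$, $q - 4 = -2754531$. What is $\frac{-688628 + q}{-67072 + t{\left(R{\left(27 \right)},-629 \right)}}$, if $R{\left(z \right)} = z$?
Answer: $\frac{92965185}{1811573} \approx 51.317$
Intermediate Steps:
$q = -2754527$ ($q = 4 - 2754531 = -2754527$)
$t{\left(f,Q \right)} = \frac{Q}{f}$ ($t{\left(f,Q \right)} = \frac{Q + Q}{f + f} = \frac{2 Q}{2 f} = 2 Q \frac{1}{2 f} = \frac{Q}{f}$)
$\frac{-688628 + q}{-67072 + t{\left(R{\left(27 \right)},-629 \right)}} = \frac{-688628 - 2754527}{-67072 - \frac{629}{27}} = - \frac{3443155}{-67072 - \frac{629}{27}} = - \frac{3443155}{- \frac{1811573}{27}} = \left(-3443155\right) \left(- \frac{27}{1811573}\right) = \frac{92965185}{1811573}$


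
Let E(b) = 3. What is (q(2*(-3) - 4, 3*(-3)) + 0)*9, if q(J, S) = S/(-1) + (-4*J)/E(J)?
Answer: 201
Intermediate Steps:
q(J, S) = -S - 4*J/3 (q(J, S) = S/(-1) - 4*J/3 = S*(-1) - 4*J*(⅓) = -S - 4*J/3)
(q(2*(-3) - 4, 3*(-3)) + 0)*9 = ((-3*(-3) - 4*(2*(-3) - 4)/3) + 0)*9 = ((-1*(-9) - 4*(-6 - 4)/3) + 0)*9 = ((9 - 4/3*(-10)) + 0)*9 = ((9 + 40/3) + 0)*9 = (67/3 + 0)*9 = (67/3)*9 = 201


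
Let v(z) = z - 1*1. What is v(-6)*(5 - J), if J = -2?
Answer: -49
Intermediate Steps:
v(z) = -1 + z (v(z) = z - 1 = -1 + z)
v(-6)*(5 - J) = (-1 - 6)*(5 - 1*(-2)) = -7*(5 + 2) = -7*7 = -49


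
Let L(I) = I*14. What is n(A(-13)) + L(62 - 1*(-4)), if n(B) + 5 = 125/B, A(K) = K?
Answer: 11822/13 ≈ 909.38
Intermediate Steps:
L(I) = 14*I
n(B) = -5 + 125/B
n(A(-13)) + L(62 - 1*(-4)) = (-5 + 125/(-13)) + 14*(62 - 1*(-4)) = (-5 + 125*(-1/13)) + 14*(62 + 4) = (-5 - 125/13) + 14*66 = -190/13 + 924 = 11822/13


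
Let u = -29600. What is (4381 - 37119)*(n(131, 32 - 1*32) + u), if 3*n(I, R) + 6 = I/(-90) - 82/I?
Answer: 17139116942689/17685 ≈ 9.6913e+8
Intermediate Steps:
n(I, R) = -2 - 82/(3*I) - I/270 (n(I, R) = -2 + (I/(-90) - 82/I)/3 = -2 + (I*(-1/90) - 82/I)/3 = -2 + (-I/90 - 82/I)/3 = -2 + (-82/I - I/90)/3 = -2 + (-82/(3*I) - I/270) = -2 - 82/(3*I) - I/270)
(4381 - 37119)*(n(131, 32 - 1*32) + u) = (4381 - 37119)*((1/270)*(-7380 - 1*131*(540 + 131))/131 - 29600) = -32738*((1/270)*(1/131)*(-7380 - 1*131*671) - 29600) = -32738*((1/270)*(1/131)*(-7380 - 87901) - 29600) = -32738*((1/270)*(1/131)*(-95281) - 29600) = -32738*(-95281/35370 - 29600) = -32738*(-1047047281/35370) = 17139116942689/17685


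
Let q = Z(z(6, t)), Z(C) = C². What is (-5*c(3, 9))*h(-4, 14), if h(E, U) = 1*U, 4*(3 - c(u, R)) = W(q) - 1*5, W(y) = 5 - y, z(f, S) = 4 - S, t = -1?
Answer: -1295/2 ≈ -647.50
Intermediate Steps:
q = 25 (q = (4 - 1*(-1))² = (4 + 1)² = 5² = 25)
c(u, R) = 37/4 (c(u, R) = 3 - ((5 - 1*25) - 1*5)/4 = 3 - ((5 - 25) - 5)/4 = 3 - (-20 - 5)/4 = 3 - ¼*(-25) = 3 + 25/4 = 37/4)
h(E, U) = U
(-5*c(3, 9))*h(-4, 14) = -5*37/4*14 = -185/4*14 = -1295/2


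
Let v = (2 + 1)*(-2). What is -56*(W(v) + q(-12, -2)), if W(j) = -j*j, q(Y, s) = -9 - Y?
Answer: 1848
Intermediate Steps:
v = -6 (v = 3*(-2) = -6)
W(j) = -j²
-56*(W(v) + q(-12, -2)) = -56*(-1*(-6)² + (-9 - 1*(-12))) = -56*(-1*36 + (-9 + 12)) = -56*(-36 + 3) = -56*(-33) = 1848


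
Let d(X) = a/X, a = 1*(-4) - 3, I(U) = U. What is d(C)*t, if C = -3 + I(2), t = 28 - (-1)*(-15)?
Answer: 91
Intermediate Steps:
a = -7 (a = -4 - 3 = -7)
t = 13 (t = 28 - 1*15 = 28 - 15 = 13)
C = -1 (C = -3 + 2 = -1)
d(X) = -7/X
d(C)*t = -7/(-1)*13 = -7*(-1)*13 = 7*13 = 91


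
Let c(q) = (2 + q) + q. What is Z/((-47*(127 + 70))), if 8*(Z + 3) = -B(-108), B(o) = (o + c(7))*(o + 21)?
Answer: 2007/18518 ≈ 0.10838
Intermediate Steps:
c(q) = 2 + 2*q
B(o) = (16 + o)*(21 + o) (B(o) = (o + (2 + 2*7))*(o + 21) = (o + (2 + 14))*(21 + o) = (o + 16)*(21 + o) = (16 + o)*(21 + o))
Z = -2007/2 (Z = -3 + (-(336 + (-108)² + 37*(-108)))/8 = -3 + (-(336 + 11664 - 3996))/8 = -3 + (-1*8004)/8 = -3 + (⅛)*(-8004) = -3 - 2001/2 = -2007/2 ≈ -1003.5)
Z/((-47*(127 + 70))) = -2007*(-1/(47*(127 + 70)))/2 = -2007/(2*((-47*197))) = -2007/2/(-9259) = -2007/2*(-1/9259) = 2007/18518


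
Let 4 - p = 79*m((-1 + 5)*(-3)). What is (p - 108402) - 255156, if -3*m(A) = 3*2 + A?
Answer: -363712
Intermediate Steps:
m(A) = -2 - A/3 (m(A) = -(3*2 + A)/3 = -(6 + A)/3 = -2 - A/3)
p = -154 (p = 4 - 79*(-2 - (-1 + 5)*(-3)/3) = 4 - 79*(-2 - 4*(-3)/3) = 4 - 79*(-2 - 1/3*(-12)) = 4 - 79*(-2 + 4) = 4 - 79*2 = 4 - 1*158 = 4 - 158 = -154)
(p - 108402) - 255156 = (-154 - 108402) - 255156 = -108556 - 255156 = -363712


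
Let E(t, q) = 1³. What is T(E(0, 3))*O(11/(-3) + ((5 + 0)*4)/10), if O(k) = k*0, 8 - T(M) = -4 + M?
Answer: 0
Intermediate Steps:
E(t, q) = 1
T(M) = 12 - M (T(M) = 8 - (-4 + M) = 8 + (4 - M) = 12 - M)
O(k) = 0
T(E(0, 3))*O(11/(-3) + ((5 + 0)*4)/10) = (12 - 1*1)*0 = (12 - 1)*0 = 11*0 = 0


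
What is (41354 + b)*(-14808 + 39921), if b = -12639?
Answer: 721119795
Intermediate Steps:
(41354 + b)*(-14808 + 39921) = (41354 - 12639)*(-14808 + 39921) = 28715*25113 = 721119795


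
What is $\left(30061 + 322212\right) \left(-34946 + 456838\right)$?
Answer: $148621160516$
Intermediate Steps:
$\left(30061 + 322212\right) \left(-34946 + 456838\right) = 352273 \cdot 421892 = 148621160516$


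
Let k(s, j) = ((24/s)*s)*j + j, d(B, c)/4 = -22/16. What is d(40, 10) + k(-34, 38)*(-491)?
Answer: -932911/2 ≈ -4.6646e+5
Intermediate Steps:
d(B, c) = -11/2 (d(B, c) = 4*(-22/16) = 4*(-22*1/16) = 4*(-11/8) = -11/2)
k(s, j) = 25*j (k(s, j) = 24*j + j = 25*j)
d(40, 10) + k(-34, 38)*(-491) = -11/2 + (25*38)*(-491) = -11/2 + 950*(-491) = -11/2 - 466450 = -932911/2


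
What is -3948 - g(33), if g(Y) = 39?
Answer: -3987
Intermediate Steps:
-3948 - g(33) = -3948 - 1*39 = -3948 - 39 = -3987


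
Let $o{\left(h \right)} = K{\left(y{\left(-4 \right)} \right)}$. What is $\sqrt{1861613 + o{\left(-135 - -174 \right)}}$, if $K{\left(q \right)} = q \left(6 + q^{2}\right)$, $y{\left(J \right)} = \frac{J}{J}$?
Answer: $2 \sqrt{465405} \approx 1364.4$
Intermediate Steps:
$y{\left(J \right)} = 1$
$o{\left(h \right)} = 7$ ($o{\left(h \right)} = 1 \left(6 + 1^{2}\right) = 1 \left(6 + 1\right) = 1 \cdot 7 = 7$)
$\sqrt{1861613 + o{\left(-135 - -174 \right)}} = \sqrt{1861613 + 7} = \sqrt{1861620} = 2 \sqrt{465405}$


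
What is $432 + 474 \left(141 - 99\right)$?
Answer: $20340$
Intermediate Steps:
$432 + 474 \left(141 - 99\right) = 432 + 474 \cdot 42 = 432 + 19908 = 20340$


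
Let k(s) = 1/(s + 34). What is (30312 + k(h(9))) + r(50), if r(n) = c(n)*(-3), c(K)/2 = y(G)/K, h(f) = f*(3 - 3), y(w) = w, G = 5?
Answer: 5152943/170 ≈ 30311.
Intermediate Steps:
h(f) = 0 (h(f) = f*0 = 0)
c(K) = 10/K (c(K) = 2*(5/K) = 10/K)
k(s) = 1/(34 + s)
r(n) = -30/n (r(n) = (10/n)*(-3) = -30/n)
(30312 + k(h(9))) + r(50) = (30312 + 1/(34 + 0)) - 30/50 = (30312 + 1/34) - 30*1/50 = (30312 + 1/34) - ⅗ = 1030609/34 - ⅗ = 5152943/170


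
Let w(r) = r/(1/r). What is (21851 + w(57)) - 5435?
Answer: 19665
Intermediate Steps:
w(r) = r² (w(r) = r*r = r²)
(21851 + w(57)) - 5435 = (21851 + 57²) - 5435 = (21851 + 3249) - 5435 = 25100 - 5435 = 19665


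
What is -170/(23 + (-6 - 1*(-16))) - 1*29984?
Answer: -989642/33 ≈ -29989.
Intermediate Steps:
-170/(23 + (-6 - 1*(-16))) - 1*29984 = -170/(23 + (-6 + 16)) - 29984 = -170/(23 + 10) - 29984 = -170/33 - 29984 = -989642/33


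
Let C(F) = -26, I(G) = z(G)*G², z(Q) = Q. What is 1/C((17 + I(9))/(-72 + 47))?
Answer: -1/26 ≈ -0.038462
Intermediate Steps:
I(G) = G³ (I(G) = G*G² = G³)
1/C((17 + I(9))/(-72 + 47)) = 1/(-26) = -1/26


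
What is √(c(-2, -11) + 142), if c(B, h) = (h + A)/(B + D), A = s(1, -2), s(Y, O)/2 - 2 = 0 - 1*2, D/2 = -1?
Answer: √579/2 ≈ 12.031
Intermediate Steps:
D = -2 (D = 2*(-1) = -2)
s(Y, O) = 0 (s(Y, O) = 4 + 2*(0 - 1*2) = 4 + 2*(0 - 2) = 4 + 2*(-2) = 4 - 4 = 0)
A = 0
c(B, h) = h/(-2 + B) (c(B, h) = (h + 0)/(B - 2) = h/(-2 + B))
√(c(-2, -11) + 142) = √(-11/(-2 - 2) + 142) = √(-11/(-4) + 142) = √(-11*(-¼) + 142) = √(11/4 + 142) = √(579/4) = √579/2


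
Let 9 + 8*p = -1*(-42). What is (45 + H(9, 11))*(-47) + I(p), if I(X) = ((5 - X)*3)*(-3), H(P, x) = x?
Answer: -21119/8 ≈ -2639.9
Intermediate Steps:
p = 33/8 (p = -9/8 + (-1*(-42))/8 = -9/8 + (⅛)*42 = -9/8 + 21/4 = 33/8 ≈ 4.1250)
I(X) = -45 + 9*X (I(X) = (15 - 3*X)*(-3) = -45 + 9*X)
(45 + H(9, 11))*(-47) + I(p) = (45 + 11)*(-47) + (-45 + 9*(33/8)) = 56*(-47) + (-45 + 297/8) = -2632 - 63/8 = -21119/8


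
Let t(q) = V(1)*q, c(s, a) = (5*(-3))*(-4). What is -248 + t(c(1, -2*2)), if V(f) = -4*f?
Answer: -488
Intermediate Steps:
c(s, a) = 60 (c(s, a) = -15*(-4) = 60)
t(q) = -4*q (t(q) = (-4*1)*q = -4*q)
-248 + t(c(1, -2*2)) = -248 - 4*60 = -248 - 240 = -488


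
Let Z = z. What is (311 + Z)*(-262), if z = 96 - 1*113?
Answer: -77028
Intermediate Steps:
z = -17 (z = 96 - 113 = -17)
Z = -17
(311 + Z)*(-262) = (311 - 17)*(-262) = 294*(-262) = -77028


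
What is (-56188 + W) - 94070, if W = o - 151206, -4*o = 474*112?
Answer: -314736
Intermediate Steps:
o = -13272 (o = -237*112/2 = -¼*53088 = -13272)
W = -164478 (W = -13272 - 151206 = -164478)
(-56188 + W) - 94070 = (-56188 - 164478) - 94070 = -220666 - 94070 = -314736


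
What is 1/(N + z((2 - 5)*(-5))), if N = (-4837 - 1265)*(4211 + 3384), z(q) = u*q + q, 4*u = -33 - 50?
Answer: -4/185379945 ≈ -2.1577e-8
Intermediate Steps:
u = -83/4 (u = (-33 - 50)/4 = (¼)*(-83) = -83/4 ≈ -20.750)
z(q) = -79*q/4 (z(q) = -83*q/4 + q = -79*q/4)
N = -46344690 (N = -6102*7595 = -46344690)
1/(N + z((2 - 5)*(-5))) = 1/(-46344690 - 79*(2 - 5)*(-5)/4) = 1/(-46344690 - (-237)*(-5)/4) = 1/(-46344690 - 79/4*15) = 1/(-46344690 - 1185/4) = 1/(-185379945/4) = -4/185379945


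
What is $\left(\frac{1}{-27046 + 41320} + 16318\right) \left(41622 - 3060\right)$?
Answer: $\frac{1496996975791}{2379} \approx 6.2925 \cdot 10^{8}$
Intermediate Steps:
$\left(\frac{1}{-27046 + 41320} + 16318\right) \left(41622 - 3060\right) = \left(\frac{1}{14274} + 16318\right) 38562 = \frac{232923133}{14274} \cdot 38562 = \frac{1496996975791}{2379}$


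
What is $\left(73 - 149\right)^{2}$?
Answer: $5776$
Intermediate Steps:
$\left(73 - 149\right)^{2} = \left(-76\right)^{2} = 5776$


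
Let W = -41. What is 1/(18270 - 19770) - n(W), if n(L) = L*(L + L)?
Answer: -5043001/1500 ≈ -3362.0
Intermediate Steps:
n(L) = 2*L**2 (n(L) = L*(2*L) = 2*L**2)
1/(18270 - 19770) - n(W) = 1/(18270 - 19770) - 2*(-41)**2 = 1/(-1500) - 2*1681 = -1/1500 - 1*3362 = -1/1500 - 3362 = -5043001/1500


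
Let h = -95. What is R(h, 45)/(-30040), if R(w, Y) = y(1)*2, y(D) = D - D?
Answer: 0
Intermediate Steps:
y(D) = 0
R(w, Y) = 0 (R(w, Y) = 0*2 = 0)
R(h, 45)/(-30040) = 0/(-30040) = 0*(-1/30040) = 0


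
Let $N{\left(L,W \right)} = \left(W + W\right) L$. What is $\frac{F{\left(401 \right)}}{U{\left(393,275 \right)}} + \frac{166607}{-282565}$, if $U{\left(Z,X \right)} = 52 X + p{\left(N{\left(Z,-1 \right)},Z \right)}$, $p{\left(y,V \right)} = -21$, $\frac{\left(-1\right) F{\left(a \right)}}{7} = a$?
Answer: $- \frac{3172141308}{4034745635} \approx -0.78621$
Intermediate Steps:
$F{\left(a \right)} = - 7 a$
$N{\left(L,W \right)} = 2 L W$ ($N{\left(L,W \right)} = 2 W L = 2 L W$)
$U{\left(Z,X \right)} = -21 + 52 X$ ($U{\left(Z,X \right)} = 52 X - 21 = -21 + 52 X$)
$\frac{F{\left(401 \right)}}{U{\left(393,275 \right)}} + \frac{166607}{-282565} = \frac{\left(-7\right) 401}{-21 + 52 \cdot 275} + \frac{166607}{-282565} = - \frac{2807}{-21 + 14300} + 166607 \left(- \frac{1}{282565}\right) = - \frac{2807}{14279} - \frac{166607}{282565} = - \frac{3172141308}{4034745635}$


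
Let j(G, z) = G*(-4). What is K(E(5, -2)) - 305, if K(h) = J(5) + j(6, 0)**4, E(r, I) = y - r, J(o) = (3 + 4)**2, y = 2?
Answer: 331520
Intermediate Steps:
J(o) = 49 (J(o) = 7**2 = 49)
j(G, z) = -4*G
E(r, I) = 2 - r
K(h) = 331825 (K(h) = 49 + (-4*6)**4 = 49 + (-24)**4 = 49 + 331776 = 331825)
K(E(5, -2)) - 305 = 331825 - 305 = 331520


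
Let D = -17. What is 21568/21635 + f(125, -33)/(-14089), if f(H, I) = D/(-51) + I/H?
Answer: 22790253898/22861163625 ≈ 0.99690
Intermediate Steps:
f(H, I) = 1/3 + I/H (f(H, I) = -17/(-51) + I/H = -17*(-1/51) + I/H = 1/3 + I/H)
21568/21635 + f(125, -33)/(-14089) = 21568/21635 + ((-33 + (1/3)*125)/125)/(-14089) = 21568*(1/21635) + ((-33 + 125/3)/125)*(-1/14089) = 21568/21635 + ((1/125)*(26/3))*(-1/14089) = 21568/21635 + (26/375)*(-1/14089) = 21568/21635 - 26/5283375 = 22790253898/22861163625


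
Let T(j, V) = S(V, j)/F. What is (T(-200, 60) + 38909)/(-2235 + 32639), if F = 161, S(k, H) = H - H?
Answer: 38909/30404 ≈ 1.2797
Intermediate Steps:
S(k, H) = 0
T(j, V) = 0 (T(j, V) = 0/161 = 0*(1/161) = 0)
(T(-200, 60) + 38909)/(-2235 + 32639) = (0 + 38909)/(-2235 + 32639) = 38909/30404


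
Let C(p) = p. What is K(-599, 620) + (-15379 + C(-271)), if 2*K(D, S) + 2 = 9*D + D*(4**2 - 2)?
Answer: -45079/2 ≈ -22540.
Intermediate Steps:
K(D, S) = -1 + 23*D/2 (K(D, S) = -1 + (9*D + D*(4**2 - 2))/2 = -1 + (9*D + D*(16 - 2))/2 = -1 + (9*D + D*14)/2 = -1 + (9*D + 14*D)/2 = -1 + (23*D)/2 = -1 + 23*D/2)
K(-599, 620) + (-15379 + C(-271)) = (-1 + (23/2)*(-599)) + (-15379 - 271) = (-1 - 13777/2) - 15650 = -13779/2 - 15650 = -45079/2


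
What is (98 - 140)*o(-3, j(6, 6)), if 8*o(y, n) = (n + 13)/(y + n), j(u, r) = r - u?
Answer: 91/4 ≈ 22.750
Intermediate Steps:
o(y, n) = (13 + n)/(8*(n + y)) (o(y, n) = ((n + 13)/(y + n))/8 = ((13 + n)/(n + y))/8 = (13 + n)/(8*(n + y)))
(98 - 140)*o(-3, j(6, 6)) = (98 - 140)*((13 + (6 - 1*6))/(8*((6 - 1*6) - 3))) = -21*(13 + (6 - 6))/(4*((6 - 6) - 3)) = -21*(13 + 0)/(4*(0 - 3)) = -21*13/(4*(-3)) = -21*(-1)*13/(4*3) = -42*(-13/24) = 91/4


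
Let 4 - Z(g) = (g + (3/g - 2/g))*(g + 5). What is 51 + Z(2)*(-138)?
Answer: 1914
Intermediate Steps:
Z(g) = 4 - (5 + g)*(g + 1/g) (Z(g) = 4 - (g + (3/g - 2/g))*(g + 5) = 4 - (g + 1/g)*(5 + g) = 4 - (5 + g)*(g + 1/g))
51 + Z(2)*(-138) = 51 + (3 - 1*2² - 5*2 - 5/2)*(-138) = 51 + (3 - 1*4 - 10 - 5*½)*(-138) = 51 + (3 - 4 - 10 - 5/2)*(-138) = 51 - 27/2*(-138) = 51 + 1863 = 1914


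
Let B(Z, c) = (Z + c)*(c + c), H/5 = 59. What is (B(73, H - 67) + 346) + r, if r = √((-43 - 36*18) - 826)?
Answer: 137602 + I*√1517 ≈ 1.376e+5 + 38.949*I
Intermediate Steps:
H = 295 (H = 5*59 = 295)
B(Z, c) = 2*c*(Z + c) (B(Z, c) = (Z + c)*(2*c) = 2*c*(Z + c))
r = I*√1517 (r = √((-43 - 648) - 826) = √(-691 - 826) = √(-1517) = I*√1517 ≈ 38.949*I)
(B(73, H - 67) + 346) + r = (2*(295 - 67)*(73 + (295 - 67)) + 346) + I*√1517 = (2*228*(73 + 228) + 346) + I*√1517 = (2*228*301 + 346) + I*√1517 = (137256 + 346) + I*√1517 = 137602 + I*√1517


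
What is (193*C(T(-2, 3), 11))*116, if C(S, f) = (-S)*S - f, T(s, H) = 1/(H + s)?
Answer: -268656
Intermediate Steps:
C(S, f) = -f - S² (C(S, f) = -S² - f = -f - S²)
(193*C(T(-2, 3), 11))*116 = (193*(-1*11 - (1/(3 - 2))²))*116 = (193*(-11 - (1/1)²))*116 = (193*(-11 - 1*1²))*116 = (193*(-11 - 1*1))*116 = (193*(-11 - 1))*116 = (193*(-12))*116 = -2316*116 = -268656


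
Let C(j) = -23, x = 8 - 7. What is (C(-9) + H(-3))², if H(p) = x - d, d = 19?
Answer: 1681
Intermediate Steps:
x = 1
H(p) = -18 (H(p) = 1 - 1*19 = 1 - 19 = -18)
(C(-9) + H(-3))² = (-23 - 18)² = (-41)² = 1681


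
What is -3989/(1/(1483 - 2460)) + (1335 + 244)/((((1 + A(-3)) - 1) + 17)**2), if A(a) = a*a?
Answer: 2634544607/676 ≈ 3.8973e+6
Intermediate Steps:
A(a) = a**2
-3989/(1/(1483 - 2460)) + (1335 + 244)/((((1 + A(-3)) - 1) + 17)**2) = -3989/(1/(1483 - 2460)) + (1335 + 244)/((((1 + (-3)**2) - 1) + 17)**2) = -3989/(1/(-977)) + 1579/((((1 + 9) - 1) + 17)**2) = -3989/(-1/977) + 1579/(((10 - 1) + 17)**2) = -3989*(-977) + 1579/((9 + 17)**2) = 3897253 + 1579/(26**2) = 3897253 + 1579/676 = 2634544607/676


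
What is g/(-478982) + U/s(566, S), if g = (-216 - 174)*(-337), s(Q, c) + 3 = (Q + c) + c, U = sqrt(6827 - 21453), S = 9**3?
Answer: -65715/239491 + I*sqrt(14626)/2021 ≈ -0.27439 + 0.059841*I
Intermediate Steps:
S = 729
U = I*sqrt(14626) (U = sqrt(-14626) = I*sqrt(14626) ≈ 120.94*I)
s(Q, c) = -3 + Q + 2*c (s(Q, c) = -3 + ((Q + c) + c) = -3 + (Q + 2*c) = -3 + Q + 2*c)
g = 131430 (g = -390*(-337) = 131430)
g/(-478982) + U/s(566, S) = 131430/(-478982) + (I*sqrt(14626))/(-3 + 566 + 2*729) = 131430*(-1/478982) + (I*sqrt(14626))/(-3 + 566 + 1458) = -65715/239491 + (I*sqrt(14626))/2021 = -65715/239491 + (I*sqrt(14626))*(1/2021) = -65715/239491 + I*sqrt(14626)/2021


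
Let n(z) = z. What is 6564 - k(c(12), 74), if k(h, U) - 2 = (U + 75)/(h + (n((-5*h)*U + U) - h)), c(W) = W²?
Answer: 349137921/53206 ≈ 6562.0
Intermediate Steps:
k(h, U) = 2 + (75 + U)/(U - 5*U*h) (k(h, U) = 2 + (U + 75)/(h + (((-5*h)*U + U) - h)) = 2 + (75 + U)/(h + ((-5*U*h + U) - h)) = 2 + (75 + U)/(h + ((U - 5*U*h) - h)) = 2 + (75 + U)/(h + (U - h - 5*U*h)) = 2 + (75 + U)/(U - 5*U*h))
6564 - k(c(12), 74) = 6564 - (-75 - 3*74 + 10*74*12²)/(74*(-1 + 5*12²)) = 6564 - (-75 - 222 + 10*74*144)/(74*(-1 + 5*144)) = 6564 - (-75 - 222 + 106560)/(74*(-1 + 720)) = 6564 - 106263/(74*719) = 6564 - 1*106263/53206 = 6564 - 106263/53206 = 349137921/53206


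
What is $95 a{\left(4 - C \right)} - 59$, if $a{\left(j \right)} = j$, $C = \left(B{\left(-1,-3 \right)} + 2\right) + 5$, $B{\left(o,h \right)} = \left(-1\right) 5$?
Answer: $131$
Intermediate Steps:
$B{\left(o,h \right)} = -5$
$C = 2$ ($C = \left(-5 + 2\right) + 5 = -3 + 5 = 2$)
$95 a{\left(4 - C \right)} - 59 = 95 \left(4 - 2\right) - 59 = 95 \cdot 2 - 59 = 190 - 59 = 131$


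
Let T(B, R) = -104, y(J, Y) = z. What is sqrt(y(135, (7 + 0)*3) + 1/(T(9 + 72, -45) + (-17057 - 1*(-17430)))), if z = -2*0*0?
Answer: sqrt(269)/269 ≈ 0.060971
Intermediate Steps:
z = 0 (z = 0*0 = 0)
y(J, Y) = 0
sqrt(y(135, (7 + 0)*3) + 1/(T(9 + 72, -45) + (-17057 - 1*(-17430)))) = sqrt(0 + 1/(-104 + (-17057 - 1*(-17430)))) = sqrt(0 + 1/(-104 + (-17057 + 17430))) = sqrt(0 + 1/(-104 + 373)) = sqrt(0 + 1/269) = sqrt(1/269) = sqrt(269)/269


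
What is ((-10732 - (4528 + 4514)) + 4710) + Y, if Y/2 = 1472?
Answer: -12120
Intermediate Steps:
Y = 2944 (Y = 2*1472 = 2944)
((-10732 - (4528 + 4514)) + 4710) + Y = ((-10732 - (4528 + 4514)) + 4710) + 2944 = ((-10732 - 1*9042) + 4710) + 2944 = ((-10732 - 9042) + 4710) + 2944 = (-19774 + 4710) + 2944 = -15064 + 2944 = -12120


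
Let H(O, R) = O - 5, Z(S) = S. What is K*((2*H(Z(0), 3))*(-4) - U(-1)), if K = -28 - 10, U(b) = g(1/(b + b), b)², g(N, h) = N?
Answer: -3021/2 ≈ -1510.5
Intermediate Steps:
H(O, R) = -5 + O
U(b) = 1/(4*b²) (U(b) = (1/(b + b))² = (1/(2*b))² = 1/(4*b²))
K = -38
K*((2*H(Z(0), 3))*(-4) - U(-1)) = -38*((2*(-5 + 0))*(-4) - 1/(4*(-1)²)) = -38*((2*(-5))*(-4) - 1/4) = -38*(-10*(-4) - 1*¼) = -38*(40 - ¼) = -38*159/4 = -3021/2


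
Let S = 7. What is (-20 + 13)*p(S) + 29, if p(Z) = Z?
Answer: -20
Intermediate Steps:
(-20 + 13)*p(S) + 29 = (-20 + 13)*7 + 29 = -7*7 + 29 = -49 + 29 = -20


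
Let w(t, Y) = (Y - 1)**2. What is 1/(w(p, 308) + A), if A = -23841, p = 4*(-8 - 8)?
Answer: 1/70408 ≈ 1.4203e-5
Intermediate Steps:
p = -64 (p = 4*(-16) = -64)
w(t, Y) = (-1 + Y)**2
1/(w(p, 308) + A) = 1/((-1 + 308)**2 - 23841) = 1/(307**2 - 23841) = 1/(94249 - 23841) = 1/70408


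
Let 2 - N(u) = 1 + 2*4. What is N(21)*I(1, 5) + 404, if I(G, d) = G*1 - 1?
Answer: 404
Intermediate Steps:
I(G, d) = -1 + G (I(G, d) = G - 1 = -1 + G)
N(u) = -7 (N(u) = 2 - (1 + 2*4) = 2 - (1 + 8) = 2 - 1*9 = 2 - 9 = -7)
N(21)*I(1, 5) + 404 = -7*(-1 + 1) + 404 = -7*0 + 404 = 0 + 404 = 404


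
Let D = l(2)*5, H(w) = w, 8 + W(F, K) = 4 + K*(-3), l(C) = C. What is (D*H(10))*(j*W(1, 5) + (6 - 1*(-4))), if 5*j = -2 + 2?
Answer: 1000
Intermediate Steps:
W(F, K) = -4 - 3*K (W(F, K) = -8 + (4 + K*(-3)) = -8 + (4 - 3*K) = -4 - 3*K)
j = 0 (j = (-2 + 2)/5 = (1/5)*0 = 0)
D = 10 (D = 2*5 = 10)
(D*H(10))*(j*W(1, 5) + (6 - 1*(-4))) = (10*10)*(0*(-4 - 3*5) + (6 - 1*(-4))) = 100*(0*(-4 - 15) + (6 + 4)) = 100*(0*(-19) + 10) = 100*(0 + 10) = 100*10 = 1000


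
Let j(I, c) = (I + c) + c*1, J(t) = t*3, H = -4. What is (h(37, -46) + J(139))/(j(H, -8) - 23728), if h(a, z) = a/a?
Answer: -209/11874 ≈ -0.017601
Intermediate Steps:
h(a, z) = 1
J(t) = 3*t
j(I, c) = I + 2*c (j(I, c) = (I + c) + c = I + 2*c)
(h(37, -46) + J(139))/(j(H, -8) - 23728) = (1 + 3*139)/((-4 + 2*(-8)) - 23728) = (1 + 417)/((-4 - 16) - 23728) = 418/(-20 - 23728) = 418/(-23748) = 418*(-1/23748) = -209/11874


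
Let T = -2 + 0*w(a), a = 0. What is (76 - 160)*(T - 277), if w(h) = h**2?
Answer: 23436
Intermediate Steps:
T = -2 (T = -2 + 0*0**2 = -2 + 0*0 = -2 + 0 = -2)
(76 - 160)*(T - 277) = (76 - 160)*(-2 - 277) = -84*(-279) = 23436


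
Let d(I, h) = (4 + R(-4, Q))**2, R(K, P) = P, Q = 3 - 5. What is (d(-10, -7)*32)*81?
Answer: 10368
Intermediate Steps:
Q = -2
d(I, h) = 4 (d(I, h) = (4 - 2)**2 = 2**2 = 4)
(d(-10, -7)*32)*81 = (4*32)*81 = 128*81 = 10368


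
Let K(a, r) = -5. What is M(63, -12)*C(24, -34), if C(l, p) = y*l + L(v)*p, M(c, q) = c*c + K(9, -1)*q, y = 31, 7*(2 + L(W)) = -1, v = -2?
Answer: 23037822/7 ≈ 3.2911e+6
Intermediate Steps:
L(W) = -15/7 (L(W) = -2 + (1/7)*(-1) = -2 - 1/7 = -15/7)
M(c, q) = c**2 - 5*q (M(c, q) = c*c - 5*q = c**2 - 5*q)
C(l, p) = 31*l - 15*p/7
M(63, -12)*C(24, -34) = (63**2 - 5*(-12))*(31*24 - 15/7*(-34)) = (3969 + 60)*(744 + 510/7) = 4029*(5718/7) = 23037822/7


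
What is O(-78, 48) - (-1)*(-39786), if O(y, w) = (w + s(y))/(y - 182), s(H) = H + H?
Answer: -2586063/65 ≈ -39786.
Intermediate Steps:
s(H) = 2*H
O(y, w) = (w + 2*y)/(-182 + y) (O(y, w) = (w + 2*y)/(y - 182) = (w + 2*y)/(-182 + y))
O(-78, 48) - (-1)*(-39786) = (48 + 2*(-78))/(-182 - 78) - (-1)*(-39786) = (48 - 156)/(-260) - 1*39786 = -1/260*(-108) - 39786 = 27/65 - 39786 = -2586063/65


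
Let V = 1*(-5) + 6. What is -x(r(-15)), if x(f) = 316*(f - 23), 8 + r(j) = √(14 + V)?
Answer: 9796 - 316*√15 ≈ 8572.1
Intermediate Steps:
V = 1 (V = -5 + 6 = 1)
r(j) = -8 + √15 (r(j) = -8 + √(14 + 1) = -8 + √15)
x(f) = -7268 + 316*f (x(f) = 316*(-23 + f) = -7268 + 316*f)
-x(r(-15)) = -(-7268 + 316*(-8 + √15)) = -(-7268 + (-2528 + 316*√15)) = -(-9796 + 316*√15) = 9796 - 316*√15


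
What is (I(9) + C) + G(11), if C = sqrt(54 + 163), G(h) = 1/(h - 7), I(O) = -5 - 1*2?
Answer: -27/4 + sqrt(217) ≈ 7.9809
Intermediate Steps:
I(O) = -7 (I(O) = -5 - 2 = -7)
G(h) = 1/(-7 + h)
C = sqrt(217) ≈ 14.731
(I(9) + C) + G(11) = (-7 + sqrt(217)) + 1/(-7 + 11) = (-7 + sqrt(217)) + 1/4 = -27/4 + sqrt(217)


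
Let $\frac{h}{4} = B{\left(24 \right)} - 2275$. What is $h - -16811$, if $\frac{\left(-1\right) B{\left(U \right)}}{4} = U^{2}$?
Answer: $-1505$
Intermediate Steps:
$B{\left(U \right)} = - 4 U^{2}$
$h = -18316$ ($h = 4 \left(- 4 \cdot 24^{2} - 2275\right) = 4 \left(\left(-4\right) 576 - 2275\right) = 4 \left(-2304 - 2275\right) = 4 \left(-4579\right) = -18316$)
$h - -16811 = -18316 - -16811 = -18316 + 16811 = -1505$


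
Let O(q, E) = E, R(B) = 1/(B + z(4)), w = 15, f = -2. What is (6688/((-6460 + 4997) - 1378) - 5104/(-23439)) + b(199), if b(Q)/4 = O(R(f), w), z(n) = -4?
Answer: 1284384124/22196733 ≈ 57.864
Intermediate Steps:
R(B) = 1/(-4 + B) (R(B) = 1/(B - 4) = 1/(-4 + B))
b(Q) = 60 (b(Q) = 4*15 = 60)
(6688/((-6460 + 4997) - 1378) - 5104/(-23439)) + b(199) = (6688/((-6460 + 4997) - 1378) - 5104/(-23439)) + 60 = (6688/(-1463 - 1378) - 5104*(-1/23439)) + 60 = (6688/(-2841) + 5104/23439) + 60 = (6688*(-1/2841) + 5104/23439) + 60 = (-6688/2841 + 5104/23439) + 60 = -47419856/22196733 + 60 = 1284384124/22196733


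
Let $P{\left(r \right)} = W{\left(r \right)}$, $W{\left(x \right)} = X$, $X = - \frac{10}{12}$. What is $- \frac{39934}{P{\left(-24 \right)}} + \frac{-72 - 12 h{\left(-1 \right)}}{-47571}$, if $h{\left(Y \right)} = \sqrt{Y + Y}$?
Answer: $\frac{3799400748}{79285} + \frac{4 i \sqrt{2}}{15857} \approx 47921.0 + 0.00035674 i$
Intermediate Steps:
$X = - \frac{5}{6}$ ($X = \left(-10\right) \frac{1}{12} = - \frac{5}{6} \approx -0.83333$)
$h{\left(Y \right)} = \sqrt{2} \sqrt{Y}$ ($h{\left(Y \right)} = \sqrt{2 Y} = \sqrt{2} \sqrt{Y}$)
$W{\left(x \right)} = - \frac{5}{6}$
$P{\left(r \right)} = - \frac{5}{6}$
$- \frac{39934}{P{\left(-24 \right)}} + \frac{-72 - 12 h{\left(-1 \right)}}{-47571} = - \frac{39934}{- \frac{5}{6}} + \frac{-72 - 12 \sqrt{2} \sqrt{-1}}{-47571} = \left(-39934\right) \left(- \frac{6}{5}\right) + \left(-72 - 12 \sqrt{2} i\right) \left(- \frac{1}{47571}\right) = \frac{239604}{5} + \left(-72 - 12 i \sqrt{2}\right) \left(- \frac{1}{47571}\right) = \frac{239604}{5} + \left(\frac{24}{15857} + \frac{4 i \sqrt{2}}{15857}\right) = \frac{3799400748}{79285} + \frac{4 i \sqrt{2}}{15857}$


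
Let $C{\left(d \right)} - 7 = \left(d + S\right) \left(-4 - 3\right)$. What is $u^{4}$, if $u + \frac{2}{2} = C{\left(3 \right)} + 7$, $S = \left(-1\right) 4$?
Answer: $160000$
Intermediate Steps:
$S = -4$
$C{\left(d \right)} = 35 - 7 d$ ($C{\left(d \right)} = 7 + \left(d - 4\right) \left(-4 - 3\right) = 7 + \left(-4 + d\right) \left(-7\right) = 7 - \left(-28 + 7 d\right) = 35 - 7 d$)
$u = 20$ ($u = -1 + \left(\left(35 - 21\right) + 7\right) = -1 + \left(14 + 7\right) = -1 + 21 = 20$)
$u^{4} = 20^{4} = 160000$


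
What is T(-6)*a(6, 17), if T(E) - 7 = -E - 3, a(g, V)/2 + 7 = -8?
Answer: -300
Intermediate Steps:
a(g, V) = -30 (a(g, V) = -14 + 2*(-8) = -14 - 16 = -30)
T(E) = 4 - E (T(E) = 7 + (-E - 3) = 7 + (-3 - E) = 4 - E)
T(-6)*a(6, 17) = (4 - 1*(-6))*(-30) = (4 + 6)*(-30) = 10*(-30) = -300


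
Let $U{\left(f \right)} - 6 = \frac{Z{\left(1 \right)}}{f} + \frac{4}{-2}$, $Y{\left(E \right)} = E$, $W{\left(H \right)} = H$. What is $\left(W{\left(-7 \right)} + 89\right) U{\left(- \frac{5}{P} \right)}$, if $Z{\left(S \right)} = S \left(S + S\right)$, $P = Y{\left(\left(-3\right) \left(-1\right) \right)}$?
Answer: $\frac{1148}{5} \approx 229.6$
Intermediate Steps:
$P = 3$ ($P = \left(-3\right) \left(-1\right) = 3$)
$Z{\left(S \right)} = 2 S^{2}$ ($Z{\left(S \right)} = S 2 S = 2 S^{2}$)
$U{\left(f \right)} = 4 + \frac{2}{f}$ ($U{\left(f \right)} = 6 + \left(\frac{2 \cdot 1^{2}}{f} + \frac{4}{-2}\right) = 6 + \left(\frac{2 \cdot 1}{f} + 4 \left(- \frac{1}{2}\right)\right) = 6 - \left(2 - \frac{2}{f}\right) = 4 + \frac{2}{f}$)
$\left(W{\left(-7 \right)} + 89\right) U{\left(- \frac{5}{P} \right)} = \left(-7 + 89\right) \left(4 + \frac{2}{\left(-5\right) \frac{1}{3}}\right) = 82 \left(4 + \frac{2}{\left(-5\right) \frac{1}{3}}\right) = 82 \left(4 + \frac{2}{- \frac{5}{3}}\right) = 82 \left(4 + 2 \left(- \frac{3}{5}\right)\right) = 82 \left(4 - \frac{6}{5}\right) = 82 \cdot \frac{14}{5} = \frac{1148}{5}$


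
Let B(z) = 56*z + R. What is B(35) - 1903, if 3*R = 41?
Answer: 212/3 ≈ 70.667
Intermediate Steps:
R = 41/3 (R = (⅓)*41 = 41/3 ≈ 13.667)
B(z) = 41/3 + 56*z (B(z) = 56*z + 41/3 = 41/3 + 56*z)
B(35) - 1903 = (41/3 + 56*35) - 1903 = (41/3 + 1960) - 1903 = 5921/3 - 1903 = 212/3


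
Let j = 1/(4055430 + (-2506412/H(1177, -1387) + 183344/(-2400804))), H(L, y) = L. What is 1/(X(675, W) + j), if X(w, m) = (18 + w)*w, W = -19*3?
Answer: 409057097503618/191346683784855829461 ≈ 2.1378e-6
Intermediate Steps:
W = -57
X(w, m) = w*(18 + w)
j = 100919511/409057097503618 (j = 1/(4055430 + (-2506412/1177 + 183344/(-2400804))) = 1/(4055430 + (-2506412*1/1177 + 183344*(-1/2400804))) = 1/(4055430 + (-2506412/1177 - 6548/85743)) = 1/(4055430 - 214914991112/100919511) = 1/(409057097503618/100919511) = 100919511/409057097503618 ≈ 2.4671e-7)
1/(X(675, W) + j) = 1/(675*(18 + 675) + 100919511/409057097503618) = 1/(675*693 + 100919511/409057097503618) = 1/(467775 + 100919511/409057097503618) = 1/(191346683784855829461/409057097503618) = 409057097503618/191346683784855829461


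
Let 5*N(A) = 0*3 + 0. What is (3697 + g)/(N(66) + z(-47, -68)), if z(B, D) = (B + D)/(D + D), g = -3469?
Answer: 31008/115 ≈ 269.63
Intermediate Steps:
N(A) = 0 (N(A) = (0*3 + 0)/5 = (0 + 0)/5 = (⅕)*0 = 0)
z(B, D) = (B + D)/(2*D) (z(B, D) = (B + D)/((2*D)) = (B + D)*(1/(2*D)) = (B + D)/(2*D))
(3697 + g)/(N(66) + z(-47, -68)) = (3697 - 3469)/(0 + (½)*(-47 - 68)/(-68)) = 228/(0 + (½)*(-1/68)*(-115)) = 228/(0 + 115/136) = 228/(115/136) = 228*(136/115) = 31008/115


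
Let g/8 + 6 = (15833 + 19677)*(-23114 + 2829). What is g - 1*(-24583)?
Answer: -5762538265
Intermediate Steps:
g = -5762562848 (g = -48 + 8*((15833 + 19677)*(-23114 + 2829)) = -48 + 8*(35510*(-20285)) = -48 + 8*(-720320350) = -48 - 5762562800 = -5762562848)
g - 1*(-24583) = -5762562848 - 1*(-24583) = -5762562848 + 24583 = -5762538265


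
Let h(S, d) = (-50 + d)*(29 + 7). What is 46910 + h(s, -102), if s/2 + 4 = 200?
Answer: 41438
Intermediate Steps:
s = 392 (s = -8 + 2*200 = -8 + 400 = 392)
h(S, d) = -1800 + 36*d (h(S, d) = (-50 + d)*36 = -1800 + 36*d)
46910 + h(s, -102) = 46910 + (-1800 + 36*(-102)) = 46910 + (-1800 - 3672) = 46910 - 5472 = 41438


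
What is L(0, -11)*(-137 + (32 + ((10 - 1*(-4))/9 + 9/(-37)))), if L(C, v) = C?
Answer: 0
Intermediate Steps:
L(0, -11)*(-137 + (32 + ((10 - 1*(-4))/9 + 9/(-37)))) = 0*(-137 + (32 + ((10 - 1*(-4))/9 + 9/(-37)))) = 0*(-137 + (32 + ((10 + 4)*(⅑) + 9*(-1/37)))) = 0*(-137 + (32 + (14*(⅑) - 9/37))) = 0*(-137 + (32 + (14/9 - 9/37))) = 0*(-137 + (32 + 437/333)) = 0*(-137 + 11093/333) = 0*(-34528/333) = 0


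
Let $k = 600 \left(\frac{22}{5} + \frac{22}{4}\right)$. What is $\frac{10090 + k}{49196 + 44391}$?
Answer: $\frac{16030}{93587} \approx 0.17128$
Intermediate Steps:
$k = 5940$ ($k = 600 \left(22 \cdot \frac{1}{5} + 22 \cdot \frac{1}{4}\right) = 600 \left(\frac{22}{5} + \frac{11}{2}\right) = 600 \cdot \frac{99}{10} = 5940$)
$\frac{10090 + k}{49196 + 44391} = \frac{10090 + 5940}{49196 + 44391} = \frac{16030}{93587}$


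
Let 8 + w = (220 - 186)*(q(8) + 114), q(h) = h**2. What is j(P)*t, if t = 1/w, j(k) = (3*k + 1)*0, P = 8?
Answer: 0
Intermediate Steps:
j(k) = 0 (j(k) = (1 + 3*k)*0 = 0)
w = 6044 (w = -8 + (220 - 186)*(8**2 + 114) = -8 + 34*(64 + 114) = -8 + 34*178 = -8 + 6052 = 6044)
t = 1/6044 ≈ 0.00016545
j(P)*t = 0*(1/6044) = 0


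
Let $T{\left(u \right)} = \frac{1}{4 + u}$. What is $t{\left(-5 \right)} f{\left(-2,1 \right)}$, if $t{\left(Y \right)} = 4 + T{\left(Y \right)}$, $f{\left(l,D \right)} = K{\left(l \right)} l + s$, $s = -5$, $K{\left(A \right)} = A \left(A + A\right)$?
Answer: $-63$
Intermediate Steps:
$K{\left(A \right)} = 2 A^{2}$ ($K{\left(A \right)} = A 2 A = 2 A^{2}$)
$f{\left(l,D \right)} = -5 + 2 l^{3}$ ($f{\left(l,D \right)} = 2 l^{2} l - 5 = 2 l^{3} - 5 = -5 + 2 l^{3}$)
$t{\left(Y \right)} = 4 + \frac{1}{4 + Y}$
$t{\left(-5 \right)} f{\left(-2,1 \right)} = \frac{17 + 4 \left(-5\right)}{4 - 5} \left(-5 + 2 \left(-2\right)^{3}\right) = \frac{17 - 20}{-1} \left(-5 + 2 \left(-8\right)\right) = \left(-1\right) \left(-3\right) \left(-5 - 16\right) = 3 \left(-21\right) = -63$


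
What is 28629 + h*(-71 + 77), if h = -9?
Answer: 28575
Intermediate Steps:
28629 + h*(-71 + 77) = 28629 - 9*(-71 + 77) = 28629 - 9*6 = 28629 - 54 = 28575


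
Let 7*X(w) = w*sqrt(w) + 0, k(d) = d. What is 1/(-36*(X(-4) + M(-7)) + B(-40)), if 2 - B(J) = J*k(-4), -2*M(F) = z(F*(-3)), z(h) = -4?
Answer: -5635/1337522 - 504*I/668761 ≈ -0.004213 - 0.00075363*I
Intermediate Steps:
M(F) = 2 (M(F) = -1/2*(-4) = 2)
X(w) = w**(3/2)/7 (X(w) = (w*sqrt(w) + 0)/7 = (w**(3/2) + 0)/7 = w**(3/2)/7)
B(J) = 2 + 4*J (B(J) = 2 - J*(-4) = 2 - (-4)*J = 2 + 4*J)
1/(-36*(X(-4) + M(-7)) + B(-40)) = 1/(-36*((-4)**(3/2)/7 + 2) + (2 + 4*(-40))) = 1/(-36*((-8*I)/7 + 2) + (2 - 160)) = 1/(-36*(-8*I/7 + 2) - 158) = 1/(-36*(2 - 8*I/7) - 158) = 1/((-72 + 288*I/7) - 158) = 1/(-230 + 288*I/7) = 49*(-230 - 288*I/7)/2675044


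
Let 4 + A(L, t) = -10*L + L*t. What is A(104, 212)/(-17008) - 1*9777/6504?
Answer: -6310359/2304584 ≈ -2.7382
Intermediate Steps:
A(L, t) = -4 - 10*L + L*t (A(L, t) = -4 + (-10*L + L*t) = -4 - 10*L + L*t)
A(104, 212)/(-17008) - 1*9777/6504 = (-4 - 10*104 + 104*212)/(-17008) - 1*9777/6504 = (-4 - 1040 + 22048)*(-1/17008) - 9777*1/6504 = 21004*(-1/17008) - 3259/2168 = -5251/4252 - 3259/2168 = -6310359/2304584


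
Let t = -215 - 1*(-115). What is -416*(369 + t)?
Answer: -111904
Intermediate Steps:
t = -100 (t = -215 + 115 = -100)
-416*(369 + t) = -416*(369 - 100) = -416*269 = -111904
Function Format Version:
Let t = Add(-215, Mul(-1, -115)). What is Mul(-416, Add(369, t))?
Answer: -111904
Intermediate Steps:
t = -100 (t = Add(-215, 115) = -100)
Mul(-416, Add(369, t)) = Mul(-416, Add(369, -100)) = Mul(-416, 269) = -111904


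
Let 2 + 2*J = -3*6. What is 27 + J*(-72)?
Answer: 747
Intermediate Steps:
J = -10 (J = -1 + (-3*6)/2 = -1 + (½)*(-18) = -1 - 9 = -10)
27 + J*(-72) = 27 - 10*(-72) = 27 + 720 = 747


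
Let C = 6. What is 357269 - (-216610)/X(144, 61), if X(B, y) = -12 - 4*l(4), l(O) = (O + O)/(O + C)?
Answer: 13034697/38 ≈ 3.4302e+5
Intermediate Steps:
l(O) = 2*O/(6 + O) (l(O) = (O + O)/(O + 6) = (2*O)/(6 + O) = 2*O/(6 + O))
X(B, y) = -76/5 (X(B, y) = -12 - 8*4/(6 + 4) = -12 - 8*4/10 = -12 - 4*⅘ = -12 - 16/5 = -76/5)
357269 - (-216610)/X(144, 61) = 357269 - (-216610)/(-76/5) = 357269 - (-216610)*(-5)/76 = 357269 - 1*541525/38 = 357269 - 541525/38 = 13034697/38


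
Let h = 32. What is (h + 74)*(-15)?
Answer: -1590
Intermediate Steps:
(h + 74)*(-15) = (32 + 74)*(-15) = 106*(-15) = -1590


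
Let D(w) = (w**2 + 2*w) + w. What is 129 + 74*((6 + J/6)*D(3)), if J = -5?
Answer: 7011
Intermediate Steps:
D(w) = w**2 + 3*w
129 + 74*((6 + J/6)*D(3)) = 129 + 74*((6 - 5/6)*(3*(3 + 3))) = 129 + 74*((6 - 5*1/6)*(3*6)) = 129 + 74*((6 - 5/6)*18) = 129 + 74*((31/6)*18) = 129 + 74*93 = 129 + 6882 = 7011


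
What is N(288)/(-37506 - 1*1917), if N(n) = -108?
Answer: 36/13141 ≈ 0.0027395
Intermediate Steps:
N(288)/(-37506 - 1*1917) = -108/(-37506 - 1*1917) = -108/(-37506 - 1917) = -108/(-39423) = -108*(-1/39423) = 36/13141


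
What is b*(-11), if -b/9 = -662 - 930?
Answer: -157608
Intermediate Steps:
b = 14328 (b = -9*(-662 - 930) = -9*(-1592) = 14328)
b*(-11) = 14328*(-11) = -157608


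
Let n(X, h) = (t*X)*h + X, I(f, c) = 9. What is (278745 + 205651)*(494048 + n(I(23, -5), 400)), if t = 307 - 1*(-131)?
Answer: 1003114847372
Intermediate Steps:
t = 438 (t = 307 + 131 = 438)
n(X, h) = X + 438*X*h (n(X, h) = (438*X)*h + X = 438*X*h + X = X + 438*X*h)
(278745 + 205651)*(494048 + n(I(23, -5), 400)) = (278745 + 205651)*(494048 + 9*(1 + 438*400)) = 484396*(494048 + 9*(1 + 175200)) = 484396*(494048 + 9*175201) = 484396*(494048 + 1576809) = 484396*2070857 = 1003114847372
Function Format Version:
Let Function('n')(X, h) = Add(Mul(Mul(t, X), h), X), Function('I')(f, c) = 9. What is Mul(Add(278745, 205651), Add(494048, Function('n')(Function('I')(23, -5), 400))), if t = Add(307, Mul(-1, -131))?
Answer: 1003114847372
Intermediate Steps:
t = 438 (t = Add(307, 131) = 438)
Function('n')(X, h) = Add(X, Mul(438, X, h)) (Function('n')(X, h) = Add(Mul(Mul(438, X), h), X) = Add(Mul(438, X, h), X) = Add(X, Mul(438, X, h)))
Mul(Add(278745, 205651), Add(494048, Function('n')(Function('I')(23, -5), 400))) = Mul(Add(278745, 205651), Add(494048, Mul(9, Add(1, Mul(438, 400))))) = Mul(484396, Add(494048, Mul(9, Add(1, 175200)))) = Mul(484396, Add(494048, Mul(9, 175201))) = Mul(484396, Add(494048, 1576809)) = Mul(484396, 2070857) = 1003114847372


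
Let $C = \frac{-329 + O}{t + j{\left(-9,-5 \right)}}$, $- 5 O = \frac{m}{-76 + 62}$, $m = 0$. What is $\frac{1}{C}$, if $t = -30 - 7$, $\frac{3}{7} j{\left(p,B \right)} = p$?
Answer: $\frac{58}{329} \approx 0.17629$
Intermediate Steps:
$j{\left(p,B \right)} = \frac{7 p}{3}$
$t = -37$ ($t = -30 - 7 = -37$)
$O = 0$ ($O = - \frac{0 \frac{1}{-76 + 62}}{5} = - \frac{0 \frac{1}{-14}}{5} = - \frac{0 \left(- \frac{1}{14}\right)}{5} = \left(- \frac{1}{5}\right) 0 = 0$)
$C = \frac{329}{58}$ ($C = \frac{-329 + 0}{-37 + \frac{7}{3} \left(-9\right)} = - \frac{329}{-37 - 21} = - \frac{329}{-58} = \left(-329\right) \left(- \frac{1}{58}\right) = \frac{329}{58} \approx 5.6724$)
$\frac{1}{C} = \frac{1}{\frac{329}{58}} = \frac{58}{329}$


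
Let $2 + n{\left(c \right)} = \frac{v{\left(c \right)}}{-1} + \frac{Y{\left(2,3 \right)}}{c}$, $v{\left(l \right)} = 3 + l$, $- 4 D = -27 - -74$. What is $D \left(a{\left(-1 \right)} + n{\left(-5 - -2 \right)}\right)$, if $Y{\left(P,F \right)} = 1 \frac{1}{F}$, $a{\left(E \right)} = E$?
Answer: $\frac{329}{9} \approx 36.556$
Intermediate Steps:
$D = - \frac{47}{4}$ ($D = - \frac{-27 - -74}{4} = - \frac{-27 + 74}{4} = \left(- \frac{1}{4}\right) 47 = - \frac{47}{4} \approx -11.75$)
$Y{\left(P,F \right)} = \frac{1}{F}$
$n{\left(c \right)} = -5 - c + \frac{1}{3 c}$ ($n{\left(c \right)} = -2 + \left(\frac{3 + c}{-1} + \frac{1}{3 c}\right) = -2 + \left(\left(3 + c\right) \left(-1\right) + \frac{1}{3 c}\right) = -2 - \left(3 + c - \frac{1}{3 c}\right) = -5 - c + \frac{1}{3 c}$)
$D \left(a{\left(-1 \right)} + n{\left(-5 - -2 \right)}\right) = - \frac{47 \left(-1 - \left(2 - \frac{1}{3 \left(-5 - -2\right)}\right)\right)}{4} = - \frac{47 \left(-1 - \left(2 - \frac{1}{3 \left(-5 + 2\right)}\right)\right)}{4} = - \frac{47 \left(-1 - \left(2 + \frac{1}{9}\right)\right)}{4} = - \frac{47 \left(-1 + \left(-5 + 3 + \frac{1}{3} \left(- \frac{1}{3}\right)\right)\right)}{4} = - \frac{47 \left(-1 - \frac{19}{9}\right)}{4} = \left(- \frac{47}{4}\right) \left(- \frac{28}{9}\right) = \frac{329}{9}$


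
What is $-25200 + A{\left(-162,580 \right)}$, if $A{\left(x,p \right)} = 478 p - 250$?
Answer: $251790$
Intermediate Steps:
$A{\left(x,p \right)} = -250 + 478 p$
$-25200 + A{\left(-162,580 \right)} = -25200 + \left(-250 + 478 \cdot 580\right) = -25200 + \left(-250 + 277240\right) = -25200 + 276990 = 251790$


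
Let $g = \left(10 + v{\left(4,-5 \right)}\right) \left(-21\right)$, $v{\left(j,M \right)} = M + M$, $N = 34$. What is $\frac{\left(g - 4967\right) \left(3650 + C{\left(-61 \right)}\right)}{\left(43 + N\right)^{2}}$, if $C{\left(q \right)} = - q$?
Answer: $- \frac{18432537}{5929} \approx -3108.9$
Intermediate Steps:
$v{\left(j,M \right)} = 2 M$
$g = 0$ ($g = \left(10 + 2 \left(-5\right)\right) \left(-21\right) = \left(10 - 10\right) \left(-21\right) = 0 \left(-21\right) = 0$)
$\frac{\left(g - 4967\right) \left(3650 + C{\left(-61 \right)}\right)}{\left(43 + N\right)^{2}} = \frac{\left(0 - 4967\right) \left(3650 - -61\right)}{\left(43 + 34\right)^{2}} = \frac{\left(-4967\right) \left(3650 + 61\right)}{77^{2}} = \frac{\left(-4967\right) 3711}{5929} = \left(-18432537\right) \frac{1}{5929} = - \frac{18432537}{5929}$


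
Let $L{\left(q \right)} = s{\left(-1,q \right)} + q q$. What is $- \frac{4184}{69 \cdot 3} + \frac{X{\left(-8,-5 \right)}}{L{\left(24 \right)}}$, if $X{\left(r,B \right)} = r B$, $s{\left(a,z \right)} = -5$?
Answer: $- \frac{2380784}{118197} \approx -20.143$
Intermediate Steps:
$L{\left(q \right)} = -5 + q^{2}$ ($L{\left(q \right)} = -5 + q q = -5 + q^{2}$)
$X{\left(r,B \right)} = B r$
$- \frac{4184}{69 \cdot 3} + \frac{X{\left(-8,-5 \right)}}{L{\left(24 \right)}} = - \frac{4184}{69 \cdot 3} + \frac{\left(-5\right) \left(-8\right)}{-5 + 24^{2}} = - \frac{4184}{207} + \frac{40}{-5 + 576} = \left(-4184\right) \frac{1}{207} + \frac{40}{571} = - \frac{4184}{207} + 40 \cdot \frac{1}{571} = - \frac{4184}{207} + \frac{40}{571} = - \frac{2380784}{118197}$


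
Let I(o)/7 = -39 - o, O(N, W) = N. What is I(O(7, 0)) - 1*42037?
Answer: -42359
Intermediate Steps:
I(o) = -273 - 7*o (I(o) = 7*(-39 - o) = -273 - 7*o)
I(O(7, 0)) - 1*42037 = (-273 - 7*7) - 1*42037 = (-273 - 49) - 42037 = -322 - 42037 = -42359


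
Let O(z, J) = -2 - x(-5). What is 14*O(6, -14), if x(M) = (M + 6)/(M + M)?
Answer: -133/5 ≈ -26.600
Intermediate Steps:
x(M) = (6 + M)/(2*M) (x(M) = (6 + M)/((2*M)) = (6 + M)*(1/(2*M)) = (6 + M)/(2*M))
O(z, J) = -19/10 (O(z, J) = -2 - (6 - 5)/(2*(-5)) = -2 - (-1)/(2*5) = -2 - 1*(-1/10) = -2 + 1/10 = -19/10)
14*O(6, -14) = 14*(-19/10) = -133/5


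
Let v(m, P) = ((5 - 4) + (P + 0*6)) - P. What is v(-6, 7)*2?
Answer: 2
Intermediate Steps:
v(m, P) = 1 (v(m, P) = (1 + (P + 0)) - P = (1 + P) - P = 1)
v(-6, 7)*2 = 1*2 = 2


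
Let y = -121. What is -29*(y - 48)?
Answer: 4901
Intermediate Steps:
-29*(y - 48) = -29*(-121 - 48) = -29*(-169) = 4901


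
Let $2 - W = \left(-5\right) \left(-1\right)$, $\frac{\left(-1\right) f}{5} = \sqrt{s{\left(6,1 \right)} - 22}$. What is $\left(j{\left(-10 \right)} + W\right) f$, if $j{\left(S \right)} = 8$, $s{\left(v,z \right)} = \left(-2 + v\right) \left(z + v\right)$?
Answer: $- 25 \sqrt{6} \approx -61.237$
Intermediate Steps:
$s{\left(v,z \right)} = \left(-2 + v\right) \left(v + z\right)$
$f = - 5 \sqrt{6}$ ($f = - 5 \sqrt{\left(6^{2} - 12 - 2 + 6 \cdot 1\right) - 22} = - 5 \sqrt{\left(36 - 12 - 2 + 6\right) - 22} = - 5 \sqrt{28 - 22} = - 5 \sqrt{6} \approx -12.247$)
$W = -3$ ($W = 2 - \left(-5\right) \left(-1\right) = 2 - 5 = -3$)
$\left(j{\left(-10 \right)} + W\right) f = \left(8 - 3\right) \left(- 5 \sqrt{6}\right) = 5 \left(- 5 \sqrt{6}\right) = - 25 \sqrt{6}$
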